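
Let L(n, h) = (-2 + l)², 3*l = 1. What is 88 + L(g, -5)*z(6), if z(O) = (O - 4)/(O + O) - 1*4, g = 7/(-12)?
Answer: 4177/54 ≈ 77.352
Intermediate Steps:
l = ⅓ (l = (⅓)*1 = ⅓ ≈ 0.33333)
g = -7/12 (g = 7*(-1/12) = -7/12 ≈ -0.58333)
L(n, h) = 25/9 (L(n, h) = (-2 + ⅓)² = (-5/3)² = 25/9)
z(O) = -4 + (-4 + O)/(2*O) (z(O) = (-4 + O)/((2*O)) - 4 = (-4 + O)*(1/(2*O)) - 4 = (-4 + O)/(2*O) - 4 = -4 + (-4 + O)/(2*O))
88 + L(g, -5)*z(6) = 88 + 25*(-7/2 - 2/6)/9 = 88 + 25*(-7/2 - 2*⅙)/9 = 88 + 25*(-7/2 - ⅓)/9 = 88 + (25/9)*(-23/6) = 88 - 575/54 = 4177/54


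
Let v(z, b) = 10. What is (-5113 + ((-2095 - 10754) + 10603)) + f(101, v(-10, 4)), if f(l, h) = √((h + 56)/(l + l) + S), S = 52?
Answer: -7359 + √533785/101 ≈ -7351.8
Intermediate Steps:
f(l, h) = √(52 + (56 + h)/(2*l)) (f(l, h) = √((h + 56)/(l + l) + 52) = √((56 + h)/((2*l)) + 52) = √((56 + h)*(1/(2*l)) + 52) = √((56 + h)/(2*l) + 52) = √(52 + (56 + h)/(2*l)))
(-5113 + ((-2095 - 10754) + 10603)) + f(101, v(-10, 4)) = (-5113 + ((-2095 - 10754) + 10603)) + √2*√((56 + 10 + 104*101)/101)/2 = (-5113 + (-12849 + 10603)) + √2*√((56 + 10 + 10504)/101)/2 = (-5113 - 2246) + √2*√((1/101)*10570)/2 = -7359 + √2*√(10570/101)/2 = -7359 + √2*(√1067570/101)/2 = -7359 + √533785/101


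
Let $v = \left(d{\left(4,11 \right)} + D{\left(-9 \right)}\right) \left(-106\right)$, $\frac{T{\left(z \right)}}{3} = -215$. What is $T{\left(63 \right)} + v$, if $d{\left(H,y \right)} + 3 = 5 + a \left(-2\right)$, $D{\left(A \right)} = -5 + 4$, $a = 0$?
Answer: $-751$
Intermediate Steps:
$D{\left(A \right)} = -1$
$T{\left(z \right)} = -645$ ($T{\left(z \right)} = 3 \left(-215\right) = -645$)
$d{\left(H,y \right)} = 2$ ($d{\left(H,y \right)} = -3 + \left(5 + 0 \left(-2\right)\right) = -3 + \left(5 + 0\right) = -3 + 5 = 2$)
$v = -106$ ($v = \left(2 - 1\right) \left(-106\right) = 1 \left(-106\right) = -106$)
$T{\left(63 \right)} + v = -645 - 106 = -751$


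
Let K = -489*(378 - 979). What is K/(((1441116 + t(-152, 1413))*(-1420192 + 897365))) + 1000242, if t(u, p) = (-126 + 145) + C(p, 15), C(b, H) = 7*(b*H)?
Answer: 831234626610699111/831033516500 ≈ 1.0002e+6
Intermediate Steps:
C(b, H) = 7*H*b (C(b, H) = 7*(H*b) = 7*H*b)
t(u, p) = 19 + 105*p (t(u, p) = (-126 + 145) + 7*15*p = 19 + 105*p)
K = 293889 (K = -489*(-601) = 293889)
K/(((1441116 + t(-152, 1413))*(-1420192 + 897365))) + 1000242 = 293889/(((1441116 + (19 + 105*1413))*(-1420192 + 897365))) + 1000242 = 293889/(((1441116 + (19 + 148365))*(-522827))) + 1000242 = 293889/(((1441116 + 148384)*(-522827))) + 1000242 = 293889/((1589500*(-522827))) + 1000242 = 293889/(-831033516500) + 1000242 = 293889*(-1/831033516500) + 1000242 = -293889/831033516500 + 1000242 = 831234626610699111/831033516500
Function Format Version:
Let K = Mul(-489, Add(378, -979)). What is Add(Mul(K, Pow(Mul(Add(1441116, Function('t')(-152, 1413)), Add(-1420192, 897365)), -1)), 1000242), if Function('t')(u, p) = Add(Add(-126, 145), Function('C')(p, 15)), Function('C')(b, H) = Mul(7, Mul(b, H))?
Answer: Rational(831234626610699111, 831033516500) ≈ 1.0002e+6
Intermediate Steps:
Function('C')(b, H) = Mul(7, H, b) (Function('C')(b, H) = Mul(7, Mul(H, b)) = Mul(7, H, b))
Function('t')(u, p) = Add(19, Mul(105, p)) (Function('t')(u, p) = Add(Add(-126, 145), Mul(7, 15, p)) = Add(19, Mul(105, p)))
K = 293889 (K = Mul(-489, -601) = 293889)
Add(Mul(K, Pow(Mul(Add(1441116, Function('t')(-152, 1413)), Add(-1420192, 897365)), -1)), 1000242) = Add(Mul(293889, Pow(Mul(Add(1441116, Add(19, Mul(105, 1413))), Add(-1420192, 897365)), -1)), 1000242) = Add(Mul(293889, Pow(Mul(Add(1441116, Add(19, 148365)), -522827), -1)), 1000242) = Add(Mul(293889, Pow(Mul(Add(1441116, 148384), -522827), -1)), 1000242) = Add(Mul(293889, Pow(Mul(1589500, -522827), -1)), 1000242) = Add(Mul(293889, Pow(-831033516500, -1)), 1000242) = Add(Mul(293889, Rational(-1, 831033516500)), 1000242) = Add(Rational(-293889, 831033516500), 1000242) = Rational(831234626610699111, 831033516500)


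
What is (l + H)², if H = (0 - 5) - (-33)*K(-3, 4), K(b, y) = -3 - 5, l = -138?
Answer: 165649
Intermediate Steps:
K(b, y) = -8
H = -269 (H = (0 - 5) - (-33)*(-8) = -5 - 11*24 = -5 - 264 = -269)
(l + H)² = (-138 - 269)² = (-407)² = 165649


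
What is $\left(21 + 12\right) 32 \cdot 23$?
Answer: $24288$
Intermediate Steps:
$\left(21 + 12\right) 32 \cdot 23 = 33 \cdot 32 \cdot 23 = 1056 \cdot 23 = 24288$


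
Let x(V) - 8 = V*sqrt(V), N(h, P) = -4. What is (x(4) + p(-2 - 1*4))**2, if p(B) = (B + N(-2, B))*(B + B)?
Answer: 18496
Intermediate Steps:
p(B) = 2*B*(-4 + B) (p(B) = (B - 4)*(B + B) = (-4 + B)*(2*B) = 2*B*(-4 + B))
x(V) = 8 + V**(3/2) (x(V) = 8 + V*sqrt(V) = 8 + V**(3/2))
(x(4) + p(-2 - 1*4))**2 = ((8 + 4**(3/2)) + 2*(-2 - 1*4)*(-4 + (-2 - 1*4)))**2 = ((8 + 8) + 2*(-2 - 4)*(-4 + (-2 - 4)))**2 = (16 + 2*(-6)*(-4 - 6))**2 = (16 + 2*(-6)*(-10))**2 = (16 + 120)**2 = 136**2 = 18496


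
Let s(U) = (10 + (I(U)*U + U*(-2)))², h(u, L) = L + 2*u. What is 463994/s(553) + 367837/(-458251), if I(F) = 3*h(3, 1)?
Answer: -40472827649399/50685900791539 ≈ -0.79850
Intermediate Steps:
I(F) = 21 (I(F) = 3*(1 + 2*3) = 3*(1 + 6) = 3*7 = 21)
s(U) = (10 + 19*U)² (s(U) = (10 + (21*U + U*(-2)))² = (10 + (21*U - 2*U))² = (10 + 19*U)²)
463994/s(553) + 367837/(-458251) = 463994/((10 + 19*553)²) + 367837/(-458251) = 463994/((10 + 10507)²) + 367837*(-1/458251) = 463994/(10517²) - 367837/458251 = 463994/110607289 - 367837/458251 = -40472827649399/50685900791539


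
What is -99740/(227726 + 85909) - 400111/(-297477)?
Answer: 6387897167/6219946593 ≈ 1.0270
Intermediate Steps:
-99740/(227726 + 85909) - 400111/(-297477) = -99740/313635 - 400111*(-1/297477) = -99740*1/313635 + 400111/297477 = -19948/62727 + 400111/297477 = 6387897167/6219946593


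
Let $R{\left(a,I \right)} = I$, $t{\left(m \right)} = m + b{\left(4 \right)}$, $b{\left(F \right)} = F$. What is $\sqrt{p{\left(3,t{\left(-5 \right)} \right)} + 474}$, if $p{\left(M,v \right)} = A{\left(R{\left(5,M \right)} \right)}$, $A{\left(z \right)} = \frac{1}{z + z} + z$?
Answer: $\frac{\sqrt{17178}}{6} \approx 21.844$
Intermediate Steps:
$t{\left(m \right)} = 4 + m$ ($t{\left(m \right)} = m + 4 = 4 + m$)
$A{\left(z \right)} = z + \frac{1}{2 z}$ ($A{\left(z \right)} = \frac{1}{2 z} + z = z + \frac{1}{2 z}$)
$p{\left(M,v \right)} = M + \frac{1}{2 M}$
$\sqrt{p{\left(3,t{\left(-5 \right)} \right)} + 474} = \sqrt{\left(3 + \frac{1}{2 \cdot 3}\right) + 474} = \sqrt{\left(3 + \frac{1}{2} \cdot \frac{1}{3}\right) + 474} = \sqrt{\left(3 + \frac{1}{6}\right) + 474} = \sqrt{\frac{19}{6} + 474} = \sqrt{\frac{2863}{6}} = \frac{\sqrt{17178}}{6}$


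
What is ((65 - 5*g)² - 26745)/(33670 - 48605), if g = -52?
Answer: -544/103 ≈ -5.2816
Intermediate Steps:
((65 - 5*g)² - 26745)/(33670 - 48605) = ((65 - 5*(-52))² - 26745)/(33670 - 48605) = ((65 + 260)² - 26745)/(-14935) = (325² - 26745)*(-1/14935) = (105625 - 26745)*(-1/14935) = 78880*(-1/14935) = -544/103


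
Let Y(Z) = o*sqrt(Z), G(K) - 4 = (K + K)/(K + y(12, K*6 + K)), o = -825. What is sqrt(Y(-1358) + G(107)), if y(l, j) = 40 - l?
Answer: sqrt(11310 - 1670625*I*sqrt(1358))/45 ≈ 123.3 - 123.28*I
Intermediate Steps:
G(K) = 4 + 2*K/(28 + K) (G(K) = 4 + (K + K)/(K + (40 - 1*12)) = 4 + (2*K)/(K + (40 - 12)) = 4 + (2*K)/(K + 28) = 4 + (2*K)/(28 + K) = 4 + 2*K/(28 + K))
Y(Z) = -825*sqrt(Z)
sqrt(Y(-1358) + G(107)) = sqrt(-825*I*sqrt(1358) + 2*(56 + 3*107)/(28 + 107)) = sqrt(-825*I*sqrt(1358) + 2*(56 + 321)/135) = sqrt(-825*I*sqrt(1358) + 2*(1/135)*377) = sqrt(-825*I*sqrt(1358) + 754/135) = sqrt(754/135 - 825*I*sqrt(1358))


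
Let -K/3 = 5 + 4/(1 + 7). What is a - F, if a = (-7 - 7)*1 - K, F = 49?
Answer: -93/2 ≈ -46.500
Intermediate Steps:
K = -33/2 (K = -3*(5 + 4/(1 + 7)) = -3*(5 + 4/8) = -3*(5 + (⅛)*4) = -3*(5 + ½) = -3*11/2 = -33/2 ≈ -16.500)
a = 5/2 (a = (-7 - 7)*1 - 1*(-33/2) = -14*1 + 33/2 = -14 + 33/2 = 5/2 ≈ 2.5000)
a - F = 5/2 - 1*49 = 5/2 - 49 = -93/2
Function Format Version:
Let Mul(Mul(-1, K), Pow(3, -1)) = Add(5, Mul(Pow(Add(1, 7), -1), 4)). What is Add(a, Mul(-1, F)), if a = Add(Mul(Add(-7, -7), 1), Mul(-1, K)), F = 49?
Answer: Rational(-93, 2) ≈ -46.500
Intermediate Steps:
K = Rational(-33, 2) (K = Mul(-3, Add(5, Mul(Pow(Add(1, 7), -1), 4))) = Mul(-3, Add(5, Mul(Pow(8, -1), 4))) = Mul(-3, Add(5, Mul(Rational(1, 8), 4))) = Mul(-3, Add(5, Rational(1, 2))) = Mul(-3, Rational(11, 2)) = Rational(-33, 2) ≈ -16.500)
a = Rational(5, 2) (a = Add(Mul(Add(-7, -7), 1), Mul(-1, Rational(-33, 2))) = Add(Mul(-14, 1), Rational(33, 2)) = Add(-14, Rational(33, 2)) = Rational(5, 2) ≈ 2.5000)
Add(a, Mul(-1, F)) = Add(Rational(5, 2), Mul(-1, 49)) = Add(Rational(5, 2), -49) = Rational(-93, 2)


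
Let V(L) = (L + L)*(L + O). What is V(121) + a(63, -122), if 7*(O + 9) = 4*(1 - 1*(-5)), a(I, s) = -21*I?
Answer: 186275/7 ≈ 26611.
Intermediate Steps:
O = -39/7 (O = -9 + (4*(1 - 1*(-5)))/7 = -9 + (4*(1 + 5))/7 = -9 + (4*6)/7 = -9 + (⅐)*24 = -9 + 24/7 = -39/7 ≈ -5.5714)
V(L) = 2*L*(-39/7 + L) (V(L) = (L + L)*(L - 39/7) = (2*L)*(-39/7 + L) = 2*L*(-39/7 + L))
V(121) + a(63, -122) = (2/7)*121*(-39 + 7*121) - 21*63 = (2/7)*121*(-39 + 847) - 1323 = (2/7)*121*808 - 1323 = 195536/7 - 1323 = 186275/7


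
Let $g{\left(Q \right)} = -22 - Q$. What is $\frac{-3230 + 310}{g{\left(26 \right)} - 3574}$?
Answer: $\frac{1460}{1811} \approx 0.80618$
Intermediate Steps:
$\frac{-3230 + 310}{g{\left(26 \right)} - 3574} = \frac{-3230 + 310}{\left(-22 - 26\right) - 3574} = - \frac{2920}{\left(-22 - 26\right) - 3574} = - \frac{2920}{-48 - 3574} = - \frac{2920}{-3622} = \left(-2920\right) \left(- \frac{1}{3622}\right) = \frac{1460}{1811}$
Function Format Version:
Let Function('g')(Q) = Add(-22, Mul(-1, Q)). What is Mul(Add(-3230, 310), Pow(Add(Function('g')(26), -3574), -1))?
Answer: Rational(1460, 1811) ≈ 0.80618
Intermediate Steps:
Mul(Add(-3230, 310), Pow(Add(Function('g')(26), -3574), -1)) = Mul(Add(-3230, 310), Pow(Add(Add(-22, Mul(-1, 26)), -3574), -1)) = Mul(-2920, Pow(Add(Add(-22, -26), -3574), -1)) = Mul(-2920, Pow(Add(-48, -3574), -1)) = Mul(-2920, Pow(-3622, -1)) = Mul(-2920, Rational(-1, 3622)) = Rational(1460, 1811)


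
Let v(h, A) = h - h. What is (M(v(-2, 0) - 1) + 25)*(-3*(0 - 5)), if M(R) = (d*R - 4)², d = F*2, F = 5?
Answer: 3315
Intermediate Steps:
v(h, A) = 0
d = 10 (d = 5*2 = 10)
M(R) = (-4 + 10*R)² (M(R) = (10*R - 4)² = (-4 + 10*R)²)
(M(v(-2, 0) - 1) + 25)*(-3*(0 - 5)) = (4*(-2 + 5*(0 - 1))² + 25)*(-3*(0 - 5)) = (4*(-2 + 5*(-1))² + 25)*(-3*(-5)) = (4*(-2 - 5)² + 25)*15 = (4*(-7)² + 25)*15 = (4*49 + 25)*15 = (196 + 25)*15 = 221*15 = 3315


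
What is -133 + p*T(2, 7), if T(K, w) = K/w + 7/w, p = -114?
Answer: -1957/7 ≈ -279.57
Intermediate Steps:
T(K, w) = 7/w + K/w
-133 + p*T(2, 7) = -133 - 114*(7 + 2)/7 = -133 - 114*9/7 = -133 - 1026/7 = -1957/7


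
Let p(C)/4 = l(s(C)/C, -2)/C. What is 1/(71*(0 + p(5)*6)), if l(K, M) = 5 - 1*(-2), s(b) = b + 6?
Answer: 5/11928 ≈ 0.00041918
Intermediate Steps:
s(b) = 6 + b
l(K, M) = 7 (l(K, M) = 5 + 2 = 7)
p(C) = 28/C (p(C) = 4*(7/C) = 28/C)
1/(71*(0 + p(5)*6)) = 1/(71*(0 + (28/5)*6)) = 1/(71*(0 + 168/5)) = 1/(71*(168/5)) = 1/(11928/5) = 5/11928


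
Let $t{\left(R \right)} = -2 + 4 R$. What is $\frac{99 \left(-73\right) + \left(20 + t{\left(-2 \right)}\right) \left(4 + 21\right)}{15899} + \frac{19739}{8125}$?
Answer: $\frac{19780172}{9936875} \approx 1.9906$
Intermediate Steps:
$\frac{99 \left(-73\right) + \left(20 + t{\left(-2 \right)}\right) \left(4 + 21\right)}{15899} + \frac{19739}{8125} = \frac{99 \left(-73\right) + \left(20 + \left(-2 + 4 \left(-2\right)\right)\right) \left(4 + 21\right)}{15899} + \frac{19739}{8125} = \left(-7227 + \left(20 - 10\right) 25\right) \frac{1}{15899} + 19739 \cdot \frac{1}{8125} = \left(-7227 + \left(20 - 10\right) 25\right) \frac{1}{15899} + \frac{19739}{8125} = \left(-7227 + 10 \cdot 25\right) \frac{1}{15899} + \frac{19739}{8125} = \left(-7227 + 250\right) \frac{1}{15899} + \frac{19739}{8125} = \left(-6977\right) \frac{1}{15899} + \frac{19739}{8125} = - \frac{6977}{15899} + \frac{19739}{8125} = \frac{19780172}{9936875}$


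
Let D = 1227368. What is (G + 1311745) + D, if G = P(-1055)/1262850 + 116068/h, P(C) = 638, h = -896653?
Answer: 1437567301121389732/566169120525 ≈ 2.5391e+6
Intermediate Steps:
G = -73002204593/566169120525 (G = 638/1262850 + 116068/(-896653) = 638*(1/1262850) + 116068*(-1/896653) = 319/631425 - 116068/896653 = -73002204593/566169120525 ≈ -0.12894)
(G + 1311745) + D = (-73002204593/566169120525 + 1311745) + 1227368 = 742669440000861532/566169120525 + 1227368 = 1437567301121389732/566169120525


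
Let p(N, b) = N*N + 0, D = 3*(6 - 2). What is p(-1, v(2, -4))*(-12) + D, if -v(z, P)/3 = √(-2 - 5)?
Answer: 0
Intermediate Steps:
D = 12 (D = 3*4 = 12)
v(z, P) = -3*I*√7 (v(z, P) = -3*√(-2 - 5) = -3*I*√7)
p(N, b) = N² (p(N, b) = N² + 0 = N²)
p(-1, v(2, -4))*(-12) + D = (-1)²*(-12) + 12 = 1*(-12) + 12 = -12 + 12 = 0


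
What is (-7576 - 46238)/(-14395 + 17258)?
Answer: -53814/2863 ≈ -18.796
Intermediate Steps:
(-7576 - 46238)/(-14395 + 17258) = -53814/2863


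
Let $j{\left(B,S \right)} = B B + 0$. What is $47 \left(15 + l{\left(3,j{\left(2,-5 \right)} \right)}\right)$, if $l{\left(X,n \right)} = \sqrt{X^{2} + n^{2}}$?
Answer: $940$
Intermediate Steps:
$j{\left(B,S \right)} = B^{2}$ ($j{\left(B,S \right)} = B^{2} + 0 = B^{2}$)
$47 \left(15 + l{\left(3,j{\left(2,-5 \right)} \right)}\right) = 47 \left(15 + \sqrt{3^{2} + \left(2^{2}\right)^{2}}\right) = 47 \left(15 + \sqrt{9 + 4^{2}}\right) = 47 \left(15 + \sqrt{9 + 16}\right) = 47 \left(15 + \sqrt{25}\right) = 47 \left(15 + 5\right) = 47 \cdot 20 = 940$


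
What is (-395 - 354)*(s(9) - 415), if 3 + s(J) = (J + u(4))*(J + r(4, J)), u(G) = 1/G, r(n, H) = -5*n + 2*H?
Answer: 1058337/4 ≈ 2.6458e+5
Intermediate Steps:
u(G) = 1/G
s(J) = -3 + (-20 + 3*J)*(¼ + J) (s(J) = -3 + (J + 1/4)*(J + (-5*4 + 2*J)) = -3 + (J + ¼)*(J + (-20 + 2*J)) = -3 + (¼ + J)*(-20 + 3*J) = -3 + (-20 + 3*J)*(¼ + J))
(-395 - 354)*(s(9) - 415) = (-395 - 354)*((-8 + 3*9² - 77/4*9) - 415) = -749*((-8 + 3*81 - 693/4) - 415) = -749*((-8 + 243 - 693/4) - 415) = -749*(247/4 - 415) = -749*(-1413/4) = 1058337/4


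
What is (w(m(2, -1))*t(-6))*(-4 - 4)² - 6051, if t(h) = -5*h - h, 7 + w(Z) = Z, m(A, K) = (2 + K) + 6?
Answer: -6051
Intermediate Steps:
m(A, K) = 8 + K
w(Z) = -7 + Z
t(h) = -6*h
(w(m(2, -1))*t(-6))*(-4 - 4)² - 6051 = ((-7 + (8 - 1))*(-6*(-6)))*(-4 - 4)² - 6051 = ((-7 + 7)*36)*(-8)² - 6051 = (0*36)*64 - 6051 = 0*64 - 6051 = 0 - 6051 = -6051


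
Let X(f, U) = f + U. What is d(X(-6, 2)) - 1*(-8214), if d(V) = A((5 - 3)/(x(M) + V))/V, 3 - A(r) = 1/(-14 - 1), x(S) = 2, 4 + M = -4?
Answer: 246397/30 ≈ 8213.2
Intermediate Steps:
M = -8 (M = -4 - 4 = -8)
A(r) = 46/15 (A(r) = 3 - 1/(-14 - 1) = 3 - 1/(-15) = 3 - 1*(-1/15) = 3 + 1/15 = 46/15)
X(f, U) = U + f
d(V) = 46/(15*V)
d(X(-6, 2)) - 1*(-8214) = 46/(15*(2 - 6)) - 1*(-8214) = (46/15)/(-4) + 8214 = (46/15)*(-¼) + 8214 = -23/30 + 8214 = 246397/30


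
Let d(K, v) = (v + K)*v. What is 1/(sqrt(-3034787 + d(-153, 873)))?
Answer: -I*sqrt(2406227)/2406227 ≈ -0.00064466*I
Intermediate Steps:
d(K, v) = v*(K + v) (d(K, v) = (K + v)*v = v*(K + v))
1/(sqrt(-3034787 + d(-153, 873))) = 1/(sqrt(-3034787 + 873*(-153 + 873))) = 1/(sqrt(-3034787 + 873*720)) = 1/(sqrt(-3034787 + 628560)) = 1/(sqrt(-2406227)) = 1/(I*sqrt(2406227)) = -I*sqrt(2406227)/2406227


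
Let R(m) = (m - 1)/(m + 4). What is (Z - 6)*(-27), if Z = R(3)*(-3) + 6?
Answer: 162/7 ≈ 23.143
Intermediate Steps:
R(m) = (-1 + m)/(4 + m)
Z = 36/7 (Z = ((-1 + 3)/(4 + 3))*(-3) + 6 = (2/7)*(-3) + 6 = -6/7 + 6 = 36/7 ≈ 5.1429)
(Z - 6)*(-27) = (36/7 - 6)*(-27) = -6/7*(-27) = 162/7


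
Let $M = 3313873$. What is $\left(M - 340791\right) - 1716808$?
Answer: $1256274$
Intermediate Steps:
$\left(M - 340791\right) - 1716808 = \left(3313873 - 340791\right) - 1716808 = 2973082 - 1716808 = 1256274$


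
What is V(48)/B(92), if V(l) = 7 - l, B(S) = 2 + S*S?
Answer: -41/8466 ≈ -0.0048429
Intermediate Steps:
B(S) = 2 + S²
V(48)/B(92) = (7 - 1*48)/(2 + 92²) = (7 - 48)/(2 + 8464) = -41/8466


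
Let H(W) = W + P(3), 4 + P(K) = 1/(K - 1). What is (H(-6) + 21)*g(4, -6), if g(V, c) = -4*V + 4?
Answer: -138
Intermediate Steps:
P(K) = -4 + 1/(-1 + K) (P(K) = -4 + 1/(K - 1) = -4 + 1/(-1 + K))
g(V, c) = 4 - 4*V
H(W) = -7/2 + W (H(W) = W + (5 - 4*3)/(-1 + 3) = W + (5 - 12)/2 = W + (1/2)*(-7) = W - 7/2 = -7/2 + W)
(H(-6) + 21)*g(4, -6) = ((-7/2 - 6) + 21)*(4 - 4*4) = (-19/2 + 21)*(4 - 16) = (23/2)*(-12) = -138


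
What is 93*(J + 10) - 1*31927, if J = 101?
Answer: -21604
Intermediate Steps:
93*(J + 10) - 1*31927 = 93*(101 + 10) - 1*31927 = 93*111 - 31927 = 10323 - 31927 = -21604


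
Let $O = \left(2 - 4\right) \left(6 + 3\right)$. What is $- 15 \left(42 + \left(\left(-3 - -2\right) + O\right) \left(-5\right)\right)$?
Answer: $-2055$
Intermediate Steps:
$O = -18$ ($O = \left(-2\right) 9 = -18$)
$- 15 \left(42 + \left(\left(-3 - -2\right) + O\right) \left(-5\right)\right) = - 15 \left(42 + \left(\left(-3 - -2\right) - 18\right) \left(-5\right)\right) = - 15 \left(42 + \left(\left(-3 + 2\right) - 18\right) \left(-5\right)\right) = - 15 \left(42 + \left(-1 - 18\right) \left(-5\right)\right) = - 15 \left(42 - -95\right) = - 15 \left(42 + 95\right) = \left(-15\right) 137 = -2055$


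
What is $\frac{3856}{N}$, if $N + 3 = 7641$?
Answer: $\frac{1928}{3819} \approx 0.50484$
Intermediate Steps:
$N = 7638$ ($N = -3 + 7641 = 7638$)
$\frac{3856}{N} = \frac{3856}{7638} = 3856 \cdot \frac{1}{7638} = \frac{1928}{3819}$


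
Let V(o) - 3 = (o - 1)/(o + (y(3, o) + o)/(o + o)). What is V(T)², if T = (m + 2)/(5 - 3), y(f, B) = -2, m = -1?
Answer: 49/4 ≈ 12.250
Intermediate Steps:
T = ½ (T = (-1 + 2)/(5 - 3) = 1/2 = 1*(½) = ½ ≈ 0.50000)
V(o) = 3 + (-1 + o)/(o + (-2 + o)/(2*o)) (V(o) = 3 + (o - 1)/(o + (-2 + o)/(o + o)) = 3 + (-1 + o)/(o + (-2 + o)/((2*o))) = 3 + (-1 + o)/(o + (-2 + o)*(1/(2*o))) = 3 + (-1 + o)/(o + (-2 + o)/(2*o)))
V(T)² = ((-6 + ½ + 8*(½)²)/(-2 + ½ + 2*(½)²))² = ((-6 + ½ + 8*(¼))/(-2 + ½ + 2*(¼)))² = ((-6 + ½ + 2)/(-2 + ½ + ½))² = (-7/2/(-1))² = (-1*(-7/2))² = (7/2)² = 49/4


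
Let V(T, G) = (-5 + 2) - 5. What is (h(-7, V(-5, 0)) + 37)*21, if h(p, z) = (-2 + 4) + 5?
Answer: 924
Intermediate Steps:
V(T, G) = -8 (V(T, G) = -3 - 5 = -8)
h(p, z) = 7 (h(p, z) = 2 + 5 = 7)
(h(-7, V(-5, 0)) + 37)*21 = (7 + 37)*21 = 44*21 = 924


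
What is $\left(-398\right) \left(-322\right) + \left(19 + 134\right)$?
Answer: $128309$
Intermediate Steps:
$\left(-398\right) \left(-322\right) + \left(19 + 134\right) = 128156 + 153 = 128309$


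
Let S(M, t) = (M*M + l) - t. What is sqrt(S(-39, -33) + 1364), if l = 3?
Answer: sqrt(2921) ≈ 54.046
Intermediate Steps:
S(M, t) = 3 + M**2 - t (S(M, t) = (M*M + 3) - t = (M**2 + 3) - t = (3 + M**2) - t = 3 + M**2 - t)
sqrt(S(-39, -33) + 1364) = sqrt((3 + (-39)**2 - 1*(-33)) + 1364) = sqrt((3 + 1521 + 33) + 1364) = sqrt(1557 + 1364) = sqrt(2921)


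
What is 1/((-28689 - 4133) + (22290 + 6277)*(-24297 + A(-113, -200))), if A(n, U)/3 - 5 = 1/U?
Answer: -200/138739428901 ≈ -1.4416e-9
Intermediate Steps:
A(n, U) = 15 + 3/U
1/((-28689 - 4133) + (22290 + 6277)*(-24297 + A(-113, -200))) = 1/((-28689 - 4133) + (22290 + 6277)*(-24297 + (15 + 3/(-200)))) = 1/(-32822 + 28567*(-24297 + (15 + 3*(-1/200)))) = 1/(-32822 + 28567*(-24297 + (15 - 3/200))) = 1/(-32822 + 28567*(-24297 + 2997/200)) = 1/(-32822 + 28567*(-4856403/200)) = 1/(-32822 - 138732864501/200) = 1/(-138739428901/200) = -200/138739428901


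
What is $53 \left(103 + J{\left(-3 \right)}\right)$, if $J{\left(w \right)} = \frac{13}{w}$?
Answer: $\frac{15688}{3} \approx 5229.3$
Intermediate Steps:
$53 \left(103 + J{\left(-3 \right)}\right) = 53 \left(103 + \frac{13}{-3}\right) = 53 \left(103 + 13 \left(- \frac{1}{3}\right)\right) = 53 \left(103 - \frac{13}{3}\right) = 53 \cdot \frac{296}{3} = \frac{15688}{3}$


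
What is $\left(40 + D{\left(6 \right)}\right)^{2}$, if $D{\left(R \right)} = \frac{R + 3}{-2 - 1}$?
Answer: $1369$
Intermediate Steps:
$D{\left(R \right)} = -1 - \frac{R}{3}$ ($D{\left(R \right)} = \frac{3 + R}{-3} = \left(3 + R\right) \left(- \frac{1}{3}\right) = -1 - \frac{R}{3}$)
$\left(40 + D{\left(6 \right)}\right)^{2} = \left(40 - 3\right)^{2} = 37^{2} = 1369$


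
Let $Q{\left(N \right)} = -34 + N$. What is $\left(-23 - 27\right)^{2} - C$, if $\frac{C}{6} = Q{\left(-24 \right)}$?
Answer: $2848$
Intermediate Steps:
$C = -348$ ($C = 6 \left(-34 - 24\right) = 6 \left(-58\right) = -348$)
$\left(-23 - 27\right)^{2} - C = \left(-23 - 27\right)^{2} - -348 = \left(-50\right)^{2} + 348 = 2500 + 348 = 2848$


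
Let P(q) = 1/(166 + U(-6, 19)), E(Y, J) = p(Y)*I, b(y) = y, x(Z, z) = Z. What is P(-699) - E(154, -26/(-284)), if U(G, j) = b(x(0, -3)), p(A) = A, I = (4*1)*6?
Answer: -613535/166 ≈ -3696.0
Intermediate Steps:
I = 24 (I = 4*6 = 24)
U(G, j) = 0
E(Y, J) = 24*Y (E(Y, J) = Y*24 = 24*Y)
P(q) = 1/166 (P(q) = 1/(166 + 0) = 1/166)
P(-699) - E(154, -26/(-284)) = 1/166 - 24*154 = 1/166 - 1*3696 = 1/166 - 3696 = -613535/166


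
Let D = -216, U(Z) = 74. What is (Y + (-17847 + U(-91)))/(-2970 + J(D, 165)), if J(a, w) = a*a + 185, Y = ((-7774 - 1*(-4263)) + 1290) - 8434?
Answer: -28428/43871 ≈ -0.64799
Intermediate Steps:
Y = -10655 (Y = ((-7774 + 4263) + 1290) - 8434 = (-3511 + 1290) - 8434 = -2221 - 8434 = -10655)
J(a, w) = 185 + a² (J(a, w) = a² + 185 = 185 + a²)
(Y + (-17847 + U(-91)))/(-2970 + J(D, 165)) = (-10655 + (-17847 + 74))/(-2970 + (185 + (-216)²)) = (-10655 - 17773)/(-2970 + (185 + 46656)) = -28428/(-2970 + 46841) = -28428/43871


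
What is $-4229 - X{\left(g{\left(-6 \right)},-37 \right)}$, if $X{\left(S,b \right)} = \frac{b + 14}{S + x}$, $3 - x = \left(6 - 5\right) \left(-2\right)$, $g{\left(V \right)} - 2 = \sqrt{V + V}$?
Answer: $\frac{2 \left(- 4229 \sqrt{3} + 14790 i\right)}{- 7 i + 2 \sqrt{3}} \approx -4226.4 - 1.3061 i$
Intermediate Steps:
$g{\left(V \right)} = 2 + \sqrt{2} \sqrt{V}$ ($g{\left(V \right)} = 2 + \sqrt{V + V} = 2 + \sqrt{2 V} = 2 + \sqrt{2} \sqrt{V}$)
$x = 5$ ($x = 3 - \left(6 - 5\right) \left(-2\right) = 3 - 1 \left(-2\right) = 3 - -2 = 3 + 2 = 5$)
$X{\left(S,b \right)} = \frac{14 + b}{5 + S}$ ($X{\left(S,b \right)} = \frac{b + 14}{S + 5} = \frac{14 + b}{5 + S}$)
$-4229 - X{\left(g{\left(-6 \right)},-37 \right)} = -4229 - \frac{14 - 37}{5 + \left(2 + \sqrt{2} \sqrt{-6}\right)} = -4229 - \frac{1}{5 + \left(2 + \sqrt{2} i \sqrt{6}\right)} \left(-23\right) = -4229 - \frac{1}{5 + \left(2 + 2 i \sqrt{3}\right)} \left(-23\right) = -4229 - \frac{1}{7 + 2 i \sqrt{3}} \left(-23\right) = -4229 - - \frac{23}{7 + 2 i \sqrt{3}} = -4229 + \frac{23}{7 + 2 i \sqrt{3}}$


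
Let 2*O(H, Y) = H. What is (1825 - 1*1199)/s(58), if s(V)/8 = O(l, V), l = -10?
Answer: -313/20 ≈ -15.650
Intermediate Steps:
O(H, Y) = H/2
s(V) = -40 (s(V) = 8*((1/2)*(-10)) = 8*(-5) = -40)
(1825 - 1*1199)/s(58) = (1825 - 1*1199)/(-40) = (1825 - 1199)*(-1/40) = 626*(-1/40) = -313/20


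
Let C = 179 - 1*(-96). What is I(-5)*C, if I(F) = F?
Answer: -1375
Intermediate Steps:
C = 275 (C = 179 + 96 = 275)
I(-5)*C = -5*275 = -1375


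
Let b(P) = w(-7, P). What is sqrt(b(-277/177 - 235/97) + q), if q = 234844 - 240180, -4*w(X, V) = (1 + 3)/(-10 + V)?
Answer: 5*I*sqrt(12309761618582)/240154 ≈ 73.047*I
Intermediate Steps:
w(X, V) = -1/(-10 + V) (w(X, V) = -(1 + 3)/(4*(-10 + V)) = -1/(-10 + V))
b(P) = -1/(-10 + P)
q = -5336
sqrt(b(-277/177 - 235/97) + q) = sqrt(-1/(-10 + (-277/177 - 235/97)) - 5336) = sqrt(-1/(-10 - 68464/17169) - 5336) = sqrt(-1/(-240154/17169) - 5336) = sqrt(-1*(-17169/240154) - 5336) = sqrt(17169/240154 - 5336) = sqrt(-1281444575/240154) = 5*I*sqrt(12309761618582)/240154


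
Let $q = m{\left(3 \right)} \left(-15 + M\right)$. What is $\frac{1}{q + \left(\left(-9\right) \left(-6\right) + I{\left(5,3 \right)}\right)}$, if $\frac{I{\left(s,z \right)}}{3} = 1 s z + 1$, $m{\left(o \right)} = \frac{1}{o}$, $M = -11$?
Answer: $\frac{3}{280} \approx 0.010714$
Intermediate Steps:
$I{\left(s,z \right)} = 3 + 3 s z$ ($I{\left(s,z \right)} = 3 \left(1 s z + 1\right) = 3 \left(s z + 1\right) = 3 \left(1 + s z\right) = 3 + 3 s z$)
$q = - \frac{26}{3}$ ($q = \frac{-15 - 11}{3} = \frac{1}{3} \left(-26\right) = - \frac{26}{3} \approx -8.6667$)
$\frac{1}{q + \left(\left(-9\right) \left(-6\right) + I{\left(5,3 \right)}\right)} = \frac{1}{- \frac{26}{3} + \left(\left(-9\right) \left(-6\right) + \left(3 + 3 \cdot 5 \cdot 3\right)\right)} = \frac{1}{- \frac{26}{3} + \left(54 + \left(3 + 45\right)\right)} = \frac{1}{- \frac{26}{3} + \left(54 + 48\right)} = \frac{1}{- \frac{26}{3} + 102} = \frac{1}{\frac{280}{3}} = \frac{3}{280}$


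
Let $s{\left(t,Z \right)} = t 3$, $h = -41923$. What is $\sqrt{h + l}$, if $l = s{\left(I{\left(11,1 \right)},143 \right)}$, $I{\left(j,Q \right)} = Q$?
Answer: $8 i \sqrt{655} \approx 204.74 i$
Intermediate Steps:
$s{\left(t,Z \right)} = 3 t$
$l = 3$ ($l = 3 \cdot 1 = 3$)
$\sqrt{h + l} = \sqrt{-41923 + 3} = \sqrt{-41920} = 8 i \sqrt{655}$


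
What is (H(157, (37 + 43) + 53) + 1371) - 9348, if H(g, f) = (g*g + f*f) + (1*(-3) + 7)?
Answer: 34365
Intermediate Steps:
H(g, f) = 4 + f² + g² (H(g, f) = (g² + f²) + (-3 + 7) = (f² + g²) + 4 = 4 + f² + g²)
(H(157, (37 + 43) + 53) + 1371) - 9348 = ((4 + ((37 + 43) + 53)² + 157²) + 1371) - 9348 = ((4 + (80 + 53)² + 24649) + 1371) - 9348 = ((4 + 133² + 24649) + 1371) - 9348 = ((4 + 17689 + 24649) + 1371) - 9348 = (42342 + 1371) - 9348 = 43713 - 9348 = 34365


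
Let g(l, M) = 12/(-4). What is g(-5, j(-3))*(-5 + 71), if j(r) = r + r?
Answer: -198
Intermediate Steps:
j(r) = 2*r
g(l, M) = -3 (g(l, M) = 12*(-¼) = -3)
g(-5, j(-3))*(-5 + 71) = -3*(-5 + 71) = -3*66 = -198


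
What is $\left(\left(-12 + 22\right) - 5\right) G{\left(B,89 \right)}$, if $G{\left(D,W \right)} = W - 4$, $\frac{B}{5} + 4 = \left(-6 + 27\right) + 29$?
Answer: $425$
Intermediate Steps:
$B = 230$ ($B = -20 + 5 \left(\left(-6 + 27\right) + 29\right) = -20 + 5 \left(21 + 29\right) = -20 + 5 \cdot 50 = -20 + 250 = 230$)
$G{\left(D,W \right)} = -4 + W$
$\left(\left(-12 + 22\right) - 5\right) G{\left(B,89 \right)} = \left(\left(-12 + 22\right) - 5\right) \left(-4 + 89\right) = \left(10 - 5\right) 85 = 5 \cdot 85 = 425$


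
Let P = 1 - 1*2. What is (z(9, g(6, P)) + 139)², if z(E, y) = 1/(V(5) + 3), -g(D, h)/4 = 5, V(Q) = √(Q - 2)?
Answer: 58381/3 - 93*√3/2 ≈ 19380.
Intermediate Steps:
P = -1 (P = 1 - 2 = -1)
V(Q) = √(-2 + Q)
g(D, h) = -20 (g(D, h) = -4*5 = -20)
z(E, y) = 1/(3 + √3) (z(E, y) = 1/(√(-2 + 5) + 3) = 1/(√3 + 3) = 1/(3 + √3))
(z(9, g(6, P)) + 139)² = ((½ - √3/6) + 139)² = (279/2 - √3/6)²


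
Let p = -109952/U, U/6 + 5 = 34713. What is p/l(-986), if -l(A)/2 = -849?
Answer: -6872/22100319 ≈ -0.00031095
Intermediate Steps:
U = 208248 (U = -30 + 6*34713 = -30 + 208278 = 208248)
l(A) = 1698 (l(A) = -2*(-849) = 1698)
p = -13744/26031 (p = -109952/208248 = -109952*1/208248 = -13744/26031 ≈ -0.52799)
p/l(-986) = -13744/26031/1698 = -13744/26031*1/1698 = -6872/22100319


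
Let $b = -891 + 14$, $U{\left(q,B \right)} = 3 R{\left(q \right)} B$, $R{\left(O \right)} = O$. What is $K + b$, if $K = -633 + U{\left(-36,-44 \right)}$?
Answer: $3242$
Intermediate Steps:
$U{\left(q,B \right)} = 3 B q$ ($U{\left(q,B \right)} = 3 q B = 3 B q$)
$K = 4119$ ($K = -633 + 3 \left(-44\right) \left(-36\right) = -633 + 4752 = 4119$)
$b = -877$
$K + b = 4119 - 877 = 3242$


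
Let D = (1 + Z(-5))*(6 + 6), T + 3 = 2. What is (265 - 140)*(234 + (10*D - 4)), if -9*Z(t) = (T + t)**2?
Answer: -16250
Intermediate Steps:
T = -1 (T = -3 + 2 = -1)
Z(t) = -(-1 + t)**2/9
D = -36 (D = (1 - (-1 - 5)**2/9)*(6 + 6) = (1 - 1/9*(-6)**2)*12 = (1 - 1/9*36)*12 = (1 - 4)*12 = -3*12 = -36)
(265 - 140)*(234 + (10*D - 4)) = (265 - 140)*(234 + (10*(-36) - 4)) = 125*(234 + (-360 - 4)) = 125*(234 - 364) = 125*(-130) = -16250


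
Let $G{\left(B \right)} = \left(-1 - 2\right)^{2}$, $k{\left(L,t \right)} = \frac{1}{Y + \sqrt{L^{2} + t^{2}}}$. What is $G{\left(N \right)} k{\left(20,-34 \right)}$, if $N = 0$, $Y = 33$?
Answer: $- \frac{297}{467} + \frac{18 \sqrt{389}}{467} \approx 0.12423$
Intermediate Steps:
$k{\left(L,t \right)} = \frac{1}{33 + \sqrt{L^{2} + t^{2}}}$
$G{\left(B \right)} = 9$ ($G{\left(B \right)} = \left(-3\right)^{2} = 9$)
$G{\left(N \right)} k{\left(20,-34 \right)} = \frac{9}{33 + \sqrt{20^{2} + \left(-34\right)^{2}}} = \frac{9}{33 + \sqrt{400 + 1156}} = \frac{9}{33 + \sqrt{1556}} = \frac{9}{33 + 2 \sqrt{389}}$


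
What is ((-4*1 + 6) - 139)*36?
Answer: -4932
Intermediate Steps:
((-4*1 + 6) - 139)*36 = ((-4 + 6) - 139)*36 = (2 - 139)*36 = -137*36 = -4932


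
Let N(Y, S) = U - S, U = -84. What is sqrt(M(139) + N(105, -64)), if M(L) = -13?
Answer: I*sqrt(33) ≈ 5.7446*I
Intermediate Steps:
N(Y, S) = -84 - S
sqrt(M(139) + N(105, -64)) = sqrt(-13 + (-84 - 1*(-64))) = sqrt(-13 + (-84 + 64)) = sqrt(-13 - 20) = sqrt(-33) = I*sqrt(33)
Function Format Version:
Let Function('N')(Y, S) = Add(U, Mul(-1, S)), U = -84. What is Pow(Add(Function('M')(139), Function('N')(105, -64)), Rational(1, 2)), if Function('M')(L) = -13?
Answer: Mul(I, Pow(33, Rational(1, 2))) ≈ Mul(5.7446, I)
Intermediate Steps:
Function('N')(Y, S) = Add(-84, Mul(-1, S))
Pow(Add(Function('M')(139), Function('N')(105, -64)), Rational(1, 2)) = Pow(Add(-13, Add(-84, Mul(-1, -64))), Rational(1, 2)) = Pow(Add(-13, Add(-84, 64)), Rational(1, 2)) = Pow(Add(-13, -20), Rational(1, 2)) = Pow(-33, Rational(1, 2)) = Mul(I, Pow(33, Rational(1, 2)))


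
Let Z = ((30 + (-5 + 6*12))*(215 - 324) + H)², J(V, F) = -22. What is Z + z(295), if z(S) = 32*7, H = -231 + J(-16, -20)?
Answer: 117202500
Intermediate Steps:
H = -253 (H = -231 - 22 = -253)
z(S) = 224
Z = 117202276 (Z = ((30 + (-5 + 6*12))*(215 - 324) - 253)² = ((30 + (-5 + 72))*(-109) - 253)² = ((30 + 67)*(-109) - 253)² = (97*(-109) - 253)² = (-10573 - 253)² = (-10826)² = 117202276)
Z + z(295) = 117202276 + 224 = 117202500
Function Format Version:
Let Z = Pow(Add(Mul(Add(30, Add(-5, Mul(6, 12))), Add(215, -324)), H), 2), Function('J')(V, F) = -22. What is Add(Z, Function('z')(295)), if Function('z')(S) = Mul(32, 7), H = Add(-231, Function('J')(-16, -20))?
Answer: 117202500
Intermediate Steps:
H = -253 (H = Add(-231, -22) = -253)
Function('z')(S) = 224
Z = 117202276 (Z = Pow(Add(Mul(Add(30, Add(-5, Mul(6, 12))), Add(215, -324)), -253), 2) = Pow(Add(Mul(Add(30, Add(-5, 72)), -109), -253), 2) = Pow(Add(Mul(Add(30, 67), -109), -253), 2) = Pow(Add(Mul(97, -109), -253), 2) = Pow(Add(-10573, -253), 2) = Pow(-10826, 2) = 117202276)
Add(Z, Function('z')(295)) = Add(117202276, 224) = 117202500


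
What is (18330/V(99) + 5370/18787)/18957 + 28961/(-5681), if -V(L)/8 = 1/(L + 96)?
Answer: -77333487875347/2697680864372 ≈ -28.667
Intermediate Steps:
V(L) = -8/(96 + L) (V(L) = -8/(L + 96) = -8/(96 + L))
(18330/V(99) + 5370/18787)/18957 + 28961/(-5681) = (18330/((-8/(96 + 99))) + 5370/18787)/18957 + 28961/(-5681) = (18330/((-8/195)) + 5370*(1/18787))*(1/18957) + 28961*(-1/5681) = (18330/((-8*1/195)) + 5370/18787)*(1/18957) - 28961/5681 = (18330/(-8/195) + 5370/18787)*(1/18957) - 28961/5681 = (18330*(-195/8) + 5370/18787)*(1/18957) - 28961/5681 = (-1787175/4 + 5370/18787)*(1/18957) - 28961/5681 = -33575635245/75148*1/18957 - 28961/5681 = -11191878415/474860212 - 28961/5681 = -77333487875347/2697680864372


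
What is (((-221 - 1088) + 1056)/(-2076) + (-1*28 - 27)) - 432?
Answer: -1010759/2076 ≈ -486.88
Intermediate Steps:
(((-221 - 1088) + 1056)/(-2076) + (-1*28 - 27)) - 432 = ((-1309 + 1056)*(-1/2076) + (-28 - 27)) - 432 = (-253*(-1/2076) - 55) - 432 = (253/2076 - 55) - 432 = -113927/2076 - 432 = -1010759/2076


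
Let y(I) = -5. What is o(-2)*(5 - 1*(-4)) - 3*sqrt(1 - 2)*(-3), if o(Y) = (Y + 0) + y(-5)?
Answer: -63 + 9*I ≈ -63.0 + 9.0*I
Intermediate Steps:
o(Y) = -5 + Y (o(Y) = (Y + 0) - 5 = Y - 5 = -5 + Y)
o(-2)*(5 - 1*(-4)) - 3*sqrt(1 - 2)*(-3) = (-5 - 2)*(5 - 1*(-4)) - 3*sqrt(1 - 2)*(-3) = -7*(5 + 4) - 3*I*(-3) = -7*9 - 3*I*(-3) = -63 + 9*I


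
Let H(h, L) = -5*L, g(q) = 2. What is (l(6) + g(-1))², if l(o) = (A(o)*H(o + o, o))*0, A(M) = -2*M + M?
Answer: 4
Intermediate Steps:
A(M) = -M
l(o) = 0 (l(o) = ((-o)*(-5*o))*0 = (5*o²)*0 = 0)
(l(6) + g(-1))² = (0 + 2)² = 2² = 4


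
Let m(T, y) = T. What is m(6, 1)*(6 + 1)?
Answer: 42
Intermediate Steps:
m(6, 1)*(6 + 1) = 6*(6 + 1) = 6*7 = 42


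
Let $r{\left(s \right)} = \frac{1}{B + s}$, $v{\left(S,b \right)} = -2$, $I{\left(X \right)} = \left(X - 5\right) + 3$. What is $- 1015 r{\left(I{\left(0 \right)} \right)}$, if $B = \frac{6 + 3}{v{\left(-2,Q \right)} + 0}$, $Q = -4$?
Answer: $\frac{2030}{13} \approx 156.15$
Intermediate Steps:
$I{\left(X \right)} = -2 + X$ ($I{\left(X \right)} = \left(-5 + X\right) + 3 = -2 + X$)
$B = - \frac{9}{2}$ ($B = \frac{6 + 3}{-2 + 0} = \frac{9}{-2} = 9 \left(- \frac{1}{2}\right) = - \frac{9}{2} \approx -4.5$)
$r{\left(s \right)} = \frac{1}{- \frac{9}{2} + s}$
$- 1015 r{\left(I{\left(0 \right)} \right)} = - 1015 \frac{2}{-9 + 2 \left(-2 + 0\right)} = - 1015 \frac{2}{-9 + 2 \left(-2\right)} = - 1015 \frac{2}{-9 - 4} = - 1015 \frac{2}{-13} = - 1015 \cdot 2 \left(- \frac{1}{13}\right) = \left(-1015\right) \left(- \frac{2}{13}\right) = \frac{2030}{13}$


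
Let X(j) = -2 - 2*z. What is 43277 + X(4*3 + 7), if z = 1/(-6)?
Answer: 129826/3 ≈ 43275.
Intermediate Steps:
z = -1/6 ≈ -0.16667
X(j) = -5/3 (X(j) = -2 - 2*(-1/6) = -2 + 1/3 = -5/3)
43277 + X(4*3 + 7) = 43277 - 5/3 = 129826/3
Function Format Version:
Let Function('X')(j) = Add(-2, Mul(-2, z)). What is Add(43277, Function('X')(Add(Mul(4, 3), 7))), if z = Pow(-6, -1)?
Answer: Rational(129826, 3) ≈ 43275.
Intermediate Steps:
z = Rational(-1, 6) ≈ -0.16667
Function('X')(j) = Rational(-5, 3) (Function('X')(j) = Add(-2, Mul(-2, Rational(-1, 6))) = Add(-2, Rational(1, 3)) = Rational(-5, 3))
Add(43277, Function('X')(Add(Mul(4, 3), 7))) = Add(43277, Rational(-5, 3)) = Rational(129826, 3)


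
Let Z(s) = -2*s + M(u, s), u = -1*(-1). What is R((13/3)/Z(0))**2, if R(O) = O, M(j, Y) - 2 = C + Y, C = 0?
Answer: 169/36 ≈ 4.6944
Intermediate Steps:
u = 1
M(j, Y) = 2 + Y (M(j, Y) = 2 + (0 + Y) = 2 + Y)
Z(s) = 2 - s (Z(s) = -2*s + (2 + s) = 2 - s)
R((13/3)/Z(0))**2 = ((13/3)/(2 - 1*0))**2 = ((13*(1/3))/(2 + 0))**2 = ((13/3)/2)**2 = ((13/3)*(1/2))**2 = (13/6)**2 = 169/36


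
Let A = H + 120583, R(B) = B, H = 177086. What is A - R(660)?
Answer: 297009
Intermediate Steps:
A = 297669 (A = 177086 + 120583 = 297669)
A - R(660) = 297669 - 1*660 = 297669 - 660 = 297009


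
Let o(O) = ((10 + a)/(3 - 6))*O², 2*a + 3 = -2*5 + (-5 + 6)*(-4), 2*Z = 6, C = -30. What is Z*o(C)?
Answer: -1350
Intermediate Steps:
Z = 3 (Z = (½)*6 = 3)
a = -17/2 (a = -3/2 + (-2*5 + (-5 + 6)*(-4))/2 = -3/2 + (-10 + 1*(-4))/2 = -3/2 + (-10 - 4)/2 = -3/2 + (½)*(-14) = -3/2 - 7 = -17/2 ≈ -8.5000)
o(O) = -O²/2 (o(O) = ((10 - 17/2)/(3 - 6))*O² = ((3/2)/(-3))*O² = ((3/2)*(-⅓))*O² = -O²/2)
Z*o(C) = 3*(-½*(-30)²) = 3*(-½*900) = 3*(-450) = -1350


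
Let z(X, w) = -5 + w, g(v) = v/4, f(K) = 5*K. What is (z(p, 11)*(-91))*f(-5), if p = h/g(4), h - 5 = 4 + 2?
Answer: 13650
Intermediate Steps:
g(v) = v/4 (g(v) = v*(¼) = v/4)
h = 11 (h = 5 + (4 + 2) = 5 + 6 = 11)
p = 11 (p = 11/(((¼)*4)) = 11/1 = 11*1 = 11)
(z(p, 11)*(-91))*f(-5) = ((-5 + 11)*(-91))*(5*(-5)) = (6*(-91))*(-25) = -546*(-25) = 13650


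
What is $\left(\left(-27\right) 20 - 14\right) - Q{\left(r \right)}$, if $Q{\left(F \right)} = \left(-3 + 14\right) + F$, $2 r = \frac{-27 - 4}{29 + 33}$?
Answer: $- \frac{2259}{4} \approx -564.75$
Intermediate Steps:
$r = - \frac{1}{4}$ ($r = \frac{\left(-27 - 4\right) \frac{1}{29 + 33}}{2} = \frac{\left(-31\right) \frac{1}{62}}{2} = \frac{1}{2} \left(- \frac{1}{2}\right) = - \frac{1}{4} \approx -0.25$)
$Q{\left(F \right)} = 11 + F$
$\left(\left(-27\right) 20 - 14\right) - Q{\left(r \right)} = \left(\left(-27\right) 20 - 14\right) - \left(11 - \frac{1}{4}\right) = \left(-540 - 14\right) - \frac{43}{4} = -554 - \frac{43}{4} = - \frac{2259}{4}$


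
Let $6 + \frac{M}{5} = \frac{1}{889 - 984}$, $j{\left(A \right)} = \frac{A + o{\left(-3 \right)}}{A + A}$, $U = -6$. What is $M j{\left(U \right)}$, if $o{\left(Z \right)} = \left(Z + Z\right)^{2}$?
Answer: $\frac{2855}{38} \approx 75.132$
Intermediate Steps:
$o{\left(Z \right)} = 4 Z^{2}$ ($o{\left(Z \right)} = \left(2 Z\right)^{2} = 4 Z^{2}$)
$j{\left(A \right)} = \frac{36 + A}{2 A}$ ($j{\left(A \right)} = \frac{A + 4 \left(-3\right)^{2}}{A + A} = \frac{A + 4 \cdot 9}{2 A} = \left(A + 36\right) \frac{1}{2 A} = \left(36 + A\right) \frac{1}{2 A} = \frac{36 + A}{2 A}$)
$M = - \frac{571}{19}$ ($M = -30 + \frac{5}{889 - 984} = -30 + \frac{5}{-95} = -30 + 5 \left(- \frac{1}{95}\right) = -30 - \frac{1}{19} = - \frac{571}{19} \approx -30.053$)
$M j{\left(U \right)} = - \frac{571 \frac{36 - 6}{2 \left(-6\right)}}{19} = - \frac{571 \cdot \frac{1}{2} \left(- \frac{1}{6}\right) 30}{19} = \left(- \frac{571}{19}\right) \left(- \frac{5}{2}\right) = \frac{2855}{38}$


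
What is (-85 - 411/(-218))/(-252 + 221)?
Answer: 18119/6758 ≈ 2.6811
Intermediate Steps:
(-85 - 411/(-218))/(-252 + 221) = (-85 - 411*(-1/218))/(-31) = (-85 + 411/218)*(-1/31) = -18119/218*(-1/31) = 18119/6758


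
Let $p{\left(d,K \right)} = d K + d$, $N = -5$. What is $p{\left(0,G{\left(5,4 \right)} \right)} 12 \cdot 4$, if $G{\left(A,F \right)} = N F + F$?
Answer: $0$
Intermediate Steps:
$G{\left(A,F \right)} = - 4 F$ ($G{\left(A,F \right)} = - 5 F + F = - 4 F$)
$p{\left(d,K \right)} = d + K d$ ($p{\left(d,K \right)} = K d + d = d + K d$)
$p{\left(0,G{\left(5,4 \right)} \right)} 12 \cdot 4 = 0 \left(1 - 16\right) 12 \cdot 4 = 0 \left(-15\right) 12 \cdot 4 = 0 \cdot 12 \cdot 4 = 0 \cdot 4 = 0$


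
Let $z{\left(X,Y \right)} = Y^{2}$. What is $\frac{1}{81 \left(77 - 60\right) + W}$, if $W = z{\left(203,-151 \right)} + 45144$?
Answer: $\frac{1}{69322} \approx 1.4425 \cdot 10^{-5}$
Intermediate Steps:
$W = 67945$ ($W = \left(-151\right)^{2} + 45144 = 22801 + 45144 = 67945$)
$\frac{1}{81 \left(77 - 60\right) + W} = \frac{1}{81 \left(77 - 60\right) + 67945} = \frac{1}{81 \cdot 17 + 67945} = \frac{1}{1377 + 67945} = \frac{1}{69322}$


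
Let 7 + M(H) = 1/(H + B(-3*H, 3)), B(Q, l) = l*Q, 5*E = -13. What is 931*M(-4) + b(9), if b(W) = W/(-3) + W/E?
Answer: -2701657/416 ≈ -6494.4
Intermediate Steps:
E = -13/5 (E = (1/5)*(-13) = -13/5 ≈ -2.6000)
B(Q, l) = Q*l
b(W) = -28*W/39 (b(W) = W/(-3) + W/(-13/5) = W*(-1/3) + W*(-5/13) = -W/3 - 5*W/13 = -28*W/39)
M(H) = -7 - 1/(8*H) (M(H) = -7 + 1/(H - 3*H*3) = -7 + 1/(H - 9*H) = -7 + 1/(-8*H) = -7 - 1/(8*H))
931*M(-4) + b(9) = 931*(-7 - 1/8/(-4)) - 28/39*9 = 931*(-7 - 1/8*(-1/4)) - 84/13 = 931*(-7 + 1/32) - 84/13 = 931*(-223/32) - 84/13 = -207613/32 - 84/13 = -2701657/416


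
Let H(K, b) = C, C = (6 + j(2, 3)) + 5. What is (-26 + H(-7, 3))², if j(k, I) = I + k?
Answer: 100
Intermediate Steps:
C = 16 (C = (6 + (3 + 2)) + 5 = (6 + 5) + 5 = 11 + 5 = 16)
H(K, b) = 16
(-26 + H(-7, 3))² = (-26 + 16)² = (-10)² = 100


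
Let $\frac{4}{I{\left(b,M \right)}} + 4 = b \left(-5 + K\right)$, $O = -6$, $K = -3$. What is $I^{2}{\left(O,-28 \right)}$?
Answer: $\frac{1}{121} \approx 0.0082645$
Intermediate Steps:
$I{\left(b,M \right)} = \frac{4}{-4 - 8 b}$ ($I{\left(b,M \right)} = \frac{4}{-4 + b \left(-5 - 3\right)} = \frac{4}{-4 + b \left(-8\right)} = \frac{4}{-4 - 8 b}$)
$I^{2}{\left(O,-28 \right)} = \left(- \frac{1}{1 + 2 \left(-6\right)}\right)^{2} = \left(- \frac{1}{1 - 12}\right)^{2} = \left(- \frac{1}{-11}\right)^{2} = \left(\left(-1\right) \left(- \frac{1}{11}\right)\right)^{2} = \left(\frac{1}{11}\right)^{2} = \frac{1}{121}$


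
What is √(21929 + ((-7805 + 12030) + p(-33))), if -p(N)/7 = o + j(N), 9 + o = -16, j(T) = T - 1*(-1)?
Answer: √26553 ≈ 162.95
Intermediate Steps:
j(T) = 1 + T (j(T) = T + 1 = 1 + T)
o = -25 (o = -9 - 16 = -25)
p(N) = 168 - 7*N (p(N) = -7*(-25 + (1 + N)) = -7*(-24 + N) = 168 - 7*N)
√(21929 + ((-7805 + 12030) + p(-33))) = √(21929 + ((-7805 + 12030) + (168 - 7*(-33)))) = √(21929 + (4225 + (168 + 231))) = √(21929 + (4225 + 399)) = √(21929 + 4624) = √26553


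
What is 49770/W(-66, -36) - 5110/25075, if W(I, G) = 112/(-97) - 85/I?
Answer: 1597916241334/4277795 ≈ 3.7354e+5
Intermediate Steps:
W(I, G) = -112/97 - 85/I (W(I, G) = 112*(-1/97) - 85/I = -112/97 - 85/I)
49770/W(-66, -36) - 5110/25075 = 49770/(-112/97 - 85/(-66)) - 5110/25075 = 49770/(-112/97 - 85*(-1/66)) - 5110*1/25075 = 49770/(-112/97 + 85/66) - 1022/5015 = 49770/(853/6402) - 1022/5015 = 49770*(6402/853) - 1022/5015 = 318627540/853 - 1022/5015 = 1597916241334/4277795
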